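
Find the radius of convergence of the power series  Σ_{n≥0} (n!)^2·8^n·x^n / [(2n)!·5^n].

Ratio test: |a_{n+1}/a_n| = (n+1)²/[(2n+1)·(2n+2)] · 8/5 → 2/5 as n → ∞.
The series converges when 2/5 · |x| < 1, giving R = 5/2.

R = 5/2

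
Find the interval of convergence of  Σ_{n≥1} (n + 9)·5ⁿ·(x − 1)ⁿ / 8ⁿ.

(-3/5, 13/5)

Ratio test: |a_{n+1}/a_n| = [((n+1) + 9)/(n + 9)] · 5/8 → 5/8 as n → ∞.
The series converges when 5/8 · |x − 1| < 1, giving R = 8/5.
Endpoint x = 13/5: the terms do not tend to 0, so the series diverges.
Endpoint x = -3/5: the terms do not tend to 0, so the series diverges.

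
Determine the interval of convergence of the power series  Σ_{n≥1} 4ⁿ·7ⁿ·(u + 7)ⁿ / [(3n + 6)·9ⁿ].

[-205/28, -187/28)

Apply the ratio test: |a_{n+1}| / |a_n| = [(3n + 6)/(3(n+1) + 6)] · 4·7/9, which tends to 28/9 as n → ∞.
Thus R = 1/(28/9) = 9/28.
At u = -187/28: the terms behave like c/n; limit comparison with the harmonic series gives divergence.
When u = -205/28, the terms alternate in sign and decrease monotonically to 0 in absolute value (size ~ c/n), so the alternating series test gives convergence.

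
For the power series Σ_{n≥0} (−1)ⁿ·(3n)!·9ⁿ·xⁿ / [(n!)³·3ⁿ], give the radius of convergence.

Apply the ratio test: |a_{n+1}| / |a_n| = (3n+1)·(3n+2)·(3n+3)/(n+1)³ · 9/3, which tends to 81 as n → ∞.
Hence the series converges for |x| < 1/(81) = 1/81, so the radius of convergence is 1/81.

R = 1/81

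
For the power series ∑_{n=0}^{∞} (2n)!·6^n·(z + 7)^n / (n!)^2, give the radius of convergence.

Ratio test: |a_{n+1}/a_n| = (2n+1)·(2n+2)/(n+1)² · 6 → 24 as n → ∞.
The series converges when 24 · |z + 7| < 1, giving R = 1/24.

R = 1/24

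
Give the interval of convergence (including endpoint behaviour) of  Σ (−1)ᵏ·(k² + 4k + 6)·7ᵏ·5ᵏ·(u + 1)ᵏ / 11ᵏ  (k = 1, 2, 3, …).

Ratio test: |a_{k+1}/a_k| = [((k+1)² + 4(k+1) + 6)/(k² + 4k + 6)] · 7·5/11 → 35/11 as k → ∞.
Convergence for |u + 1| · 35/11 < 1, i.e. |u + 1| < 11/35. So R = 11/35.
When u = -24/35, the terms do not tend to 0, so the series diverges.
Check u = -46/35: the terms have absolute value of order k², which does not tend to 0, so the series diverges by the divergence test.

(-46/35, -24/35)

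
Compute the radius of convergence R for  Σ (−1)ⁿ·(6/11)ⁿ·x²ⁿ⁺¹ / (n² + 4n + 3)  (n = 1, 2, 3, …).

R = √66/6

By the ratio test, |a_{n+1}/a_n| = [(n² + 4n + 3)/((n+1)² + 4(n+1) + 3)] · 6/11 → 6/11.
Successive powers of x differ by 2, so the series converges when |x|² · 6/11 < 1, i.e. |x| < √(11/6). So R = √66/6.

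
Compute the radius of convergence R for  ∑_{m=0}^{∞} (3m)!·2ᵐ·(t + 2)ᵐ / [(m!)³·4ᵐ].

Ratio test: |a_{m+1}/a_m| = (3m+1)·(3m+2)·(3m+3)/(m+1)³ · 2/4 → 27/2 as m → ∞.
Convergence for |t + 2| · 27/2 < 1, i.e. |t + 2| < 2/27. So R = 2/27.

R = 2/27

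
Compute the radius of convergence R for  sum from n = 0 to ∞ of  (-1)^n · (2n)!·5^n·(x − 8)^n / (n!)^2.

R = 1/20

Ratio test: |a_{n+1}/a_n| = (2n+1)·(2n+2)/(n+1)² · 5 → 20 as n → ∞.
The series converges when 20 · |x − 8| < 1, giving R = 1/20.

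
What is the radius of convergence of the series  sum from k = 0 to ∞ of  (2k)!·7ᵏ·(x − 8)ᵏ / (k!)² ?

Ratio test: |a_{k+1}/a_k| = (2k+1)·(2k+2)/(k+1)² · 7 → 28 as k → ∞.
The series converges when 28 · |x − 8| < 1, giving R = 1/28.

R = 1/28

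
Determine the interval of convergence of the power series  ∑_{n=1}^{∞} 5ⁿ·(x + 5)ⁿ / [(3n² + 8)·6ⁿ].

[-31/5, -19/5]

Apply the ratio test: |a_{n+1}| / |a_n| = [(3n² + 8)/(3(n+1)² + 8)] · 5/6, which tends to 5/6 as n → ∞.
Hence the series converges for |x + 5| < 1/(5/6) = 6/5, so the radius of convergence is 6/5.
When x = -19/5, the series is dominated by a constant times Σ 1/n², which converges (p = 2 > 1).
Endpoint x = -31/5: the terms are on the order of 1/n², so the series converges absolutely by comparison with the p-series (p = 2 > 1).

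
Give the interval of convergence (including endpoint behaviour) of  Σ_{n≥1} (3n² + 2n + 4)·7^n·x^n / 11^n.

The ratio of consecutive coefficients is [(3(n+1)² + 2(n+1) + 4)/(3n² + 2n + 4)] · 7/11 → 7/11.
Thus R = 1/(7/11) = 11/7.
When x = 11/7, the terms do not tend to 0, so the series diverges.
Check x = -11/7: the terms do not tend to 0, so the series diverges.

(-11/7, 11/7)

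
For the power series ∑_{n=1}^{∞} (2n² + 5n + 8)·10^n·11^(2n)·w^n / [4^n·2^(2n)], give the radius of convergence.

By the ratio test, |a_{n+1}/a_n| = [(2(n+1)² + 5(n+1) + 8)/(2n² + 5n + 8)] · 10·121/(4·4) → 605/8.
Hence the series converges for |w| < 1/(605/8) = 8/605, so the radius of convergence is 8/605.

R = 8/605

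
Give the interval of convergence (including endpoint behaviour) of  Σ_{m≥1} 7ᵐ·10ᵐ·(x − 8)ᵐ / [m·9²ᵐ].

[479/70, 641/70)

The ratio of consecutive coefficients is [m/(m+1)] · 7·10/81 → 70/81.
Hence the series converges for |x − 8| < 1/(70/81) = 81/70, so the radius of convergence is 81/70.
Endpoint x = 641/70: the terms are asymptotic to a nonzero constant times 1/m, so the series diverges by limit comparison with Σ 1/m.
At x = 479/70: an alternating series whose terms decrease to 0 in absolute value, so it converges by the Leibniz criterion.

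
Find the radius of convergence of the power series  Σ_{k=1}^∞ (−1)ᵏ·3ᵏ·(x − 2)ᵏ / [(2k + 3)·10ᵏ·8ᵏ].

R = 80/3

Ratio test: |a_{k+1}/a_k| = [(2k + 3)/(2(k+1) + 3)] · 3/(10·8) → 3/80 as k → ∞.
Thus R = 1/(3/80) = 80/3.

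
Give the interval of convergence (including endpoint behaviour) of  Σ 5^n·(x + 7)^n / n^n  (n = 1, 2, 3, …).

(−∞, ∞)

Root test: |a_n|^(1/n) = 5/n → 0.
The limit is 0 for every x, so R = ∞.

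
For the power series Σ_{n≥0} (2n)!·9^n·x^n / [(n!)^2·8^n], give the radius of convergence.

R = 2/9

Ratio test: |a_{n+1}/a_n| = (2n+1)·(2n+2)/(n+1)² · 9/8 → 9/2 as n → ∞.
Hence the series converges for |x| < 1/(9/2) = 2/9, so the radius of convergence is 2/9.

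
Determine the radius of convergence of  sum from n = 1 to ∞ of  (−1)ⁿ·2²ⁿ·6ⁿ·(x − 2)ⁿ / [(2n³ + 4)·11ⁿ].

R = 11/24

The ratio of consecutive coefficients is [(2n³ + 4)/(2(n+1)³ + 4)] · 4·6/11 → 24/11.
Hence the series converges for |x − 2| < 1/(24/11) = 11/24, so the radius of convergence is 11/24.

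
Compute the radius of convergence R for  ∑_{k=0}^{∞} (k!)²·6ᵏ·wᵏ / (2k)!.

R = 2/3

Ratio test: |a_{k+1}/a_k| = (k+1)²/[(2k+1)·(2k+2)] · 6 → 3/2 as k → ∞.
Thus R = 1/(3/2) = 2/3.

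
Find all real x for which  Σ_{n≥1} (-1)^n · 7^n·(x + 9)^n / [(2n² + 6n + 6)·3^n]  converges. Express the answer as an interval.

[-66/7, -60/7]

Ratio test: |a_{n+1}/a_n| = [(2n² + 6n + 6)/(2(n+1)² + 6(n+1) + 6)] · 7/3 → 7/3 as n → ∞.
Hence the series converges for |x + 9| < 1/(7/3) = 3/7, so the radius of convergence is 3/7.
At x = -60/7: the terms are on the order of 1/n², so the series converges absolutely by comparison with the p-series (p = 2 > 1).
When x = -66/7, absolute convergence follows by limit comparison with Σ 1/n².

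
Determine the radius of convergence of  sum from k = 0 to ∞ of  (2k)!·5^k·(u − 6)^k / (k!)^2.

By the ratio test, |a_{k+1}/a_k| = (2k+1)·(2k+2)/(k+1)² · 5 → 20.
Convergence for |u − 6| · 20 < 1, i.e. |u − 6| < 1/20. So R = 1/20.

R = 1/20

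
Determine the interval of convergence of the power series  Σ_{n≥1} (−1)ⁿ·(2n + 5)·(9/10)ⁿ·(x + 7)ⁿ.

Apply the ratio test: |a_{n+1}| / |a_n| = [(2(n+1) + 5)/(2n + 5)] · 9/10, which tends to 9/10 as n → ∞.
Thus R = 1/(9/10) = 10/9.
Endpoint x = -53/9: the terms do not tend to 0, so the series diverges.
At x = -73/9: the terms do not tend to 0, so the series diverges.

(-73/9, -53/9)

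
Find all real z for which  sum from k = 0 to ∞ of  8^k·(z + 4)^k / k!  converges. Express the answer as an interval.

(−∞, ∞)

By the ratio test, |a_{k+1}/a_k| = 8 · 1/(k+1) → 0.
The ratio tends to 0 regardless of z, hence R = ∞.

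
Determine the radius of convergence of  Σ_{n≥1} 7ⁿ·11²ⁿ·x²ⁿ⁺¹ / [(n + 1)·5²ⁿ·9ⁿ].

R = 15√7/77

By the ratio test, |a_{n+1}/a_n| = [(n + 1)/((n+1) + 1)] · 7·121/(25·9) → 847/225.
Writing y = x², the series in y has radius 225/847, so |x| < √(225/847) and R = 15√7/77.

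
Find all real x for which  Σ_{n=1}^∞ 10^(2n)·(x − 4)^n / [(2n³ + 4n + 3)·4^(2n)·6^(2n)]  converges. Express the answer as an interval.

By the ratio test, |a_{n+1}/a_n| = [(2n³ + 4n + 3)/(2(n+1)³ + 4(n+1) + 3)] · 100/(16·36) → 25/144.
Thus R = 1/(25/144) = 144/25.
Endpoint x = 244/25: the terms are on the order of 1/n³, so the series converges absolutely by comparison with the p-series (p = 3 > 1).
When x = -44/25, the series is dominated by a constant times Σ 1/n³, which converges (p = 3 > 1).

[-44/25, 244/25]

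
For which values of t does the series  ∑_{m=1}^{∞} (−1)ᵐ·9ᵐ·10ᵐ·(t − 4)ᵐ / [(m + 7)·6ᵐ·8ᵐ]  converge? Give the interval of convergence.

(52/15, 68/15]

By the ratio test, |a_{m+1}/a_m| = [(m + 7)/((m+1) + 7)] · 9·10/(6·8) → 15/8.
Hence the series converges for |t − 4| < 1/(15/8) = 8/15, so the radius of convergence is 8/15.
When t = 68/15, an alternating series whose terms decrease to 0 in absolute value, so it converges by the Leibniz criterion.
At t = 52/15: comparison with the harmonic series Σ 1/m shows the series diverges.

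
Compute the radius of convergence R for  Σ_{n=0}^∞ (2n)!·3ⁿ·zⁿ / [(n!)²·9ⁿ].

R = 3/4

The ratio of consecutive coefficients is (2n+1)·(2n+2)/(n+1)² · 3/9 → 4/3.
The series converges when 4/3 · |z| < 1, giving R = 3/4.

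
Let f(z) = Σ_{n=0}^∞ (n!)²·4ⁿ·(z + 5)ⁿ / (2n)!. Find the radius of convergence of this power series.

Ratio test: |a_{n+1}/a_n| = (n+1)²/[(2n+1)·(2n+2)] · 4 → 1 as n → ∞.
Convergence for |z + 5| < 1, so R = 1.

R = 1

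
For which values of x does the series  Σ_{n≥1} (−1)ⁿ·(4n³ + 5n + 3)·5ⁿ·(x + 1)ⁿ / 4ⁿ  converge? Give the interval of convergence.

The ratio of consecutive coefficients is [(4(n+1)³ + 5(n+1) + 3)/(4n³ + 5n + 3)] · 5/4 → 5/4.
Hence the series converges for |x + 1| < 1/(5/4) = 4/5, so the radius of convergence is 4/5.
When x = -1/5, the terms have absolute value of order n³, which does not tend to 0, so the series diverges by the divergence test.
At x = -9/5: the n-th term does not approach 0; divergence by the term test.

(-9/5, -1/5)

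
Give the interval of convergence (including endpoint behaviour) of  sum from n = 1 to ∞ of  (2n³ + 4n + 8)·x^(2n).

(-1, 1)

By the ratio test, |a_{n+1}/a_n| = (2(n+1)³ + 4(n+1) + 8)/(2n³ + 4n + 8) → 1.
Since the exponent of x increases by 2 each term, convergence requires |x|² < 1, hence R = 1.
At x = 1: the n-th term does not approach 0; divergence by the term test.
At x = -1: the terms do not tend to 0, so the series diverges.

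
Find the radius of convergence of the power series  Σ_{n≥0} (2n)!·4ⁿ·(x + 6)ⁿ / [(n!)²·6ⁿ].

R = 3/8

The ratio of consecutive coefficients is (2n+1)·(2n+2)/(n+1)² · 4/6 → 8/3.
Thus R = 1/(8/3) = 3/8.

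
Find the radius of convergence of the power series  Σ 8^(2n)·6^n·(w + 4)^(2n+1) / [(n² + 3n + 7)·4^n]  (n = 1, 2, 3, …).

R = √6/24

By the ratio test, |a_{n+1}/a_n| = [(n² + 3n + 7)/((n+1)² + 3(n+1) + 7)] · 64·6/4 → 96.
Successive powers of (w + 4) differ by 2, so the series converges when |w + 4|² · 96 < 1, i.e. |w + 4| < √(1/96). So R = √6/24.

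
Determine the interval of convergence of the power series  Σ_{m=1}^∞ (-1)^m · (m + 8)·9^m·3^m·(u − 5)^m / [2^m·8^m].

(119/27, 151/27)

Apply the ratio test: |a_{m+1}| / |a_m| = [((m+1) + 8)/(m + 8)] · 9·3/(2·8), which tends to 27/16 as m → ∞.
The series converges when 27/16 · |u − 5| < 1, giving R = 16/27.
Check u = 151/27: the terms do not tend to 0, so the series diverges.
At u = 119/27: the terms have absolute value of order m, which does not tend to 0, so the series diverges by the divergence test.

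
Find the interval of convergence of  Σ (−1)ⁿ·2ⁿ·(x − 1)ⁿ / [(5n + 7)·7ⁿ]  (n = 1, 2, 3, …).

(-5/2, 9/2]

The ratio of consecutive coefficients is [(5n + 7)/(5(n+1) + 7)] · 2/7 → 2/7.
Thus R = 1/(2/7) = 7/2.
Check x = 9/2: the terms alternate in sign and decrease monotonically to 0 in absolute value (size ~ c/n), so the alternating series test gives convergence.
At x = -5/2: the terms are asymptotic to a nonzero constant times 1/n, so the series diverges by limit comparison with Σ 1/n.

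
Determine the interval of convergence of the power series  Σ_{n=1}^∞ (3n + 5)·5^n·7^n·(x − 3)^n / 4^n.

(101/35, 109/35)

Apply the ratio test: |a_{n+1}| / |a_n| = [(3(n+1) + 5)/(3n + 5)] · 5·7/4, which tends to 35/4 as n → ∞.
Hence the series converges for |x − 3| < 1/(35/4) = 4/35, so the radius of convergence is 4/35.
When x = 109/35, the terms have absolute value of order n, which does not tend to 0, so the series diverges by the divergence test.
Check x = 101/35: the terms do not tend to 0, so the series diverges.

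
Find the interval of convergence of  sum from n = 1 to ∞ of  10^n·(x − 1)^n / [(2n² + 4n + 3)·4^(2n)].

Ratio test: |a_{n+1}/a_n| = [(2n² + 4n + 3)/(2(n+1)² + 4(n+1) + 3)] · 10/16 → 5/8 as n → ∞.
Thus R = 1/(5/8) = 8/5.
Check x = 13/5: the terms are on the order of 1/n², so the series converges absolutely by comparison with the p-series (p = 2 > 1).
When x = -3/5, the series is dominated by a constant times Σ 1/n², which converges (p = 2 > 1).

[-3/5, 13/5]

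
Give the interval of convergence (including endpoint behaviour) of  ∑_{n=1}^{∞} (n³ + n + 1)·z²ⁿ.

(-1, 1)

The ratio of consecutive coefficients is ((n+1)³ + (n+1) + 1)/(n³ + n + 1) → 1.
Successive powers of z differ by 2, so the series converges when |z|² · 1 < 1, i.e. |z| < √(1) = 1. So R = 1.
Endpoint z = 1: the terms have absolute value of order n³, which does not tend to 0, so the series diverges by the divergence test.
When z = -1, the n-th term does not approach 0; divergence by the term test.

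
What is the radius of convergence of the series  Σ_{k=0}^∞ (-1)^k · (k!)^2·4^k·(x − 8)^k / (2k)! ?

By the ratio test, |a_{k+1}/a_k| = (k+1)²/[(2k+1)·(2k+2)] · 4 → 1.
So the series converges when |x − 8| < 1 and diverges when |x − 8| > 1; R = 1.

R = 1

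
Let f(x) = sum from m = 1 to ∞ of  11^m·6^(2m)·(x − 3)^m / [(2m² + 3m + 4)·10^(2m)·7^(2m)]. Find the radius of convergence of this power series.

R = 1225/99

Ratio test: |a_{m+1}/a_m| = [(2m² + 3m + 4)/(2(m+1)² + 3(m+1) + 4)] · 11·36/(100·49) → 99/1225 as m → ∞.
Convergence for |x − 3| · 99/1225 < 1, i.e. |x − 3| < 1225/99. So R = 1225/99.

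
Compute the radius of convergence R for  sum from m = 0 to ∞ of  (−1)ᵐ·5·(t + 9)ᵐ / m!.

Ratio test: |a_{m+1}/a_m| = 5/5 · 1/(m+1) → 0 as m → ∞.
The limit is 0, so the series converges for all t; R = ∞.

R = ∞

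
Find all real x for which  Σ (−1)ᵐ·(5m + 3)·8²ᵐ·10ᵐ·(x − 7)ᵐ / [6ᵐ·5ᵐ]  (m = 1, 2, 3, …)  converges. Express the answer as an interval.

Apply the ratio test: |a_{m+1}| / |a_m| = [(5(m+1) + 3)/(5m + 3)] · 64·10/(6·5), which tends to 64/3 as m → ∞.
Hence the series converges for |x − 7| < 1/(64/3) = 3/64, so the radius of convergence is 3/64.
When x = 451/64, the terms have absolute value of order m, which does not tend to 0, so the series diverges by the divergence test.
At x = 445/64: the terms have absolute value of order m, which does not tend to 0, so the series diverges by the divergence test.

(445/64, 451/64)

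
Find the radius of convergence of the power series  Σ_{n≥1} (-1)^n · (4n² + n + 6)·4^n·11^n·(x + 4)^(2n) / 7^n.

R = √77/22

The ratio of consecutive coefficients is [(4(n+1)² + (n+1) + 6)/(4n² + n + 6)] · 4·11/7 → 44/7.
Successive powers of (x + 4) differ by 2, so the series converges when |x + 4|² · 44/7 < 1, i.e. |x + 4| < √(7/44). So R = √77/22.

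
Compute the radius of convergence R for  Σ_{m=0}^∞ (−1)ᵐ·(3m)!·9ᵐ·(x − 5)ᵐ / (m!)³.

Ratio test: |a_{m+1}/a_m| = (3m+1)·(3m+2)·(3m+3)/(m+1)³ · 9 → 243 as m → ∞.
Convergence for |x − 5| · 243 < 1, i.e. |x − 5| < 1/243. So R = 1/243.

R = 1/243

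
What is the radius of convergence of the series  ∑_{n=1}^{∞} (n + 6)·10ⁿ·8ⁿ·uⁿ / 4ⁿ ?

R = 1/20

Apply the ratio test: |a_{n+1}| / |a_n| = [((n+1) + 6)/(n + 6)] · 10·8/4, which tends to 20 as n → ∞.
Convergence for |u| · 20 < 1, i.e. |u| < 1/20. So R = 1/20.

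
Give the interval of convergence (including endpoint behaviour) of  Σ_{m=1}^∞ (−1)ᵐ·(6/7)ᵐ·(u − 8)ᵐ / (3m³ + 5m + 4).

[41/6, 55/6]

By the ratio test, |a_{m+1}/a_m| = [(3m³ + 5m + 4)/(3(m+1)³ + 5(m+1) + 4)] · 6/7 → 6/7.
Thus R = 1/(6/7) = 7/6.
Check u = 55/6: absolute convergence follows by limit comparison with Σ 1/m³.
At u = 41/6: absolute convergence follows by limit comparison with Σ 1/m³.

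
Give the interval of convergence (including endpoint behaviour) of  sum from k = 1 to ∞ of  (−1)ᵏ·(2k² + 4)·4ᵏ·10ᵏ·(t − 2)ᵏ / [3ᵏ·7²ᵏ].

By the ratio test, |a_{k+1}/a_k| = [(2(k+1)² + 4)/(2k² + 4)] · 4·10/(3·49) → 40/147.
The series converges when 40/147 · |t − 2| < 1, giving R = 147/40.
When t = 227/40, the k-th term does not approach 0; divergence by the term test.
When t = -67/40, the terms do not tend to 0, so the series diverges.

(-67/40, 227/40)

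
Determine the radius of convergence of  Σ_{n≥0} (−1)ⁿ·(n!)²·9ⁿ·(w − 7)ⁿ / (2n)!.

R = 4/9

Apply the ratio test: |a_{n+1}| / |a_n| = (n+1)²/[(2n+1)·(2n+2)] · 9, which tends to 9/4 as n → ∞.
The series converges when 9/4 · |w − 7| < 1, giving R = 4/9.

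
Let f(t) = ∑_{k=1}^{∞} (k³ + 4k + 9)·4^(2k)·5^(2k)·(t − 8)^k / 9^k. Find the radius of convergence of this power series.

R = 9/400

Apply the ratio test: |a_{k+1}| / |a_k| = [((k+1)³ + 4(k+1) + 9)/(k³ + 4k + 9)] · 16·25/9, which tends to 400/9 as k → ∞.
The series converges when 400/9 · |t − 8| < 1, giving R = 9/400.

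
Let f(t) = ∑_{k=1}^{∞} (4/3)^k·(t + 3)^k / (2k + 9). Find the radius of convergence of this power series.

Apply the ratio test: |a_{k+1}| / |a_k| = [(2k + 9)/(2(k+1) + 9)] · 4/3, which tends to 4/3 as k → ∞.
Thus R = 1/(4/3) = 3/4.

R = 3/4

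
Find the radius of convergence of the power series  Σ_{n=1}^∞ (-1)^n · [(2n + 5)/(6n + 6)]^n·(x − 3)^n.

Applying the root test, |a_n|^(1/n) = (2n + 5)/(6n + 6) → 1/3.
Thus R = 1/(1/3) = 3.

R = 3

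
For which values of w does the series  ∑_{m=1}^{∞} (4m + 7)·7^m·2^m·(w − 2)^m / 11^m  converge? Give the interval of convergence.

(17/14, 39/14)

By the ratio test, |a_{m+1}/a_m| = [(4(m+1) + 7)/(4m + 7)] · 7·2/11 → 14/11.
Thus R = 1/(14/11) = 11/14.
At w = 39/14: the terms have absolute value of order m, which does not tend to 0, so the series diverges by the divergence test.
Check w = 17/14: the m-th term does not approach 0; divergence by the term test.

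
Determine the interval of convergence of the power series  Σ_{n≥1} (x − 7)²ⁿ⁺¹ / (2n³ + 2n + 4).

[6, 8]

By the ratio test, |a_{n+1}/a_n| = (2n³ + 2n + 4)/(2(n+1)³ + 2(n+1) + 4) → 1.
Since the exponent of (x − 7) increases by 2 each term, convergence requires |x − 7|² < 1, hence R = 1.
Check x = 8: the terms are on the order of 1/n³, so the series converges absolutely by comparison with the p-series (p = 3 > 1).
At x = 6: the terms are on the order of 1/n³, so the series converges absolutely by comparison with the p-series (p = 3 > 1).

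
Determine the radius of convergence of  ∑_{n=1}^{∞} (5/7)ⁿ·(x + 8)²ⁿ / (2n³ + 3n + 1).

R = √35/5

Ratio test: |a_{n+1}/a_n| = [(2n³ + 3n + 1)/(2(n+1)³ + 3(n+1) + 1)] · 5/7 → 5/7 as n → ∞.
Writing y = (x + 8)², the series in y has radius 7/5, so |x + 8| < √(7/5) and R = √35/5.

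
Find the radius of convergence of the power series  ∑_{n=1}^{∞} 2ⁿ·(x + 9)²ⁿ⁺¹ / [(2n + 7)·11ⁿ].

By the ratio test, |a_{n+1}/a_n| = [(2n + 7)/(2(n+1) + 7)] · 2/11 → 2/11.
Since the exponent of (x + 9) increases by 2 each term, convergence requires |x + 9|² < 11/2, hence R = √22/2.

R = √22/2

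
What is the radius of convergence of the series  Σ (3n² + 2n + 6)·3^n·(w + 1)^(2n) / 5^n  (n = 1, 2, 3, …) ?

R = √15/3

Ratio test: |a_{n+1}/a_n| = [(3(n+1)² + 2(n+1) + 6)/(3n² + 2n + 6)] · 3/5 → 3/5 as n → ∞.
Since the exponent of (w + 1) increases by 2 each term, convergence requires |w + 1|² < 5/3, hence R = √15/3.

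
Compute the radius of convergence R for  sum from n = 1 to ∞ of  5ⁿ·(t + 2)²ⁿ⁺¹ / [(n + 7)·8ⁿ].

R = 2√10/5

Apply the ratio test: |a_{n+1}| / |a_n| = [(n + 7)/((n+1) + 7)] · 5/8, which tends to 5/8 as n → ∞.
Since the exponent of (t + 2) increases by 2 each term, convergence requires |t + 2|² < 8/5, hence R = 2√10/5.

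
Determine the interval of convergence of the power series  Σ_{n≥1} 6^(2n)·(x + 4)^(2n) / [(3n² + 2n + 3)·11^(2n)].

[-35/6, -13/6]

The ratio of consecutive coefficients is [(3n² + 2n + 3)/(3(n+1)² + 2(n+1) + 3)] · 36/121 → 36/121.
Successive powers of (x + 4) differ by 2, so the series converges when |x + 4|² · 36/121 < 1, i.e. |x + 4| < √(121/36) = 11/6. So R = 11/6.
When x = -13/6, the terms are on the order of 1/n², so the series converges absolutely by comparison with the p-series (p = 2 > 1).
At x = -35/6: absolute convergence follows by limit comparison with Σ 1/n².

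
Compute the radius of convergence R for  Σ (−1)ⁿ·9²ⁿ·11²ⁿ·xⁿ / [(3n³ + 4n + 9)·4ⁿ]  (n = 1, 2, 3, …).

Ratio test: |a_{n+1}/a_n| = [(3n³ + 4n + 9)/(3(n+1)³ + 4(n+1) + 9)] · 81·121/4 → 9801/4 as n → ∞.
Thus R = 1/(9801/4) = 4/9801.

R = 4/9801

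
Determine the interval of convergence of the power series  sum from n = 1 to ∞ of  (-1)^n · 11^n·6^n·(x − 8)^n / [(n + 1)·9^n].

The ratio of consecutive coefficients is [(n + 1)/((n+1) + 1)] · 11·6/9 → 22/3.
Hence the series converges for |x − 8| < 1/(22/3) = 3/22, so the radius of convergence is 3/22.
When x = 179/22, convergence follows from the alternating series test (terms decrease monotonically to 0).
At x = 173/22: comparison with the harmonic series Σ 1/n shows the series diverges.

(173/22, 179/22]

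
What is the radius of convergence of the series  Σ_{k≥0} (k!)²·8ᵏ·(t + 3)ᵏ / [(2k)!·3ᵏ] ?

R = 3/2

Apply the ratio test: |a_{k+1}| / |a_k| = (k+1)²/[(2k+1)·(2k+2)] · 8/3, which tends to 2/3 as k → ∞.
Convergence for |t + 3| · 2/3 < 1, i.e. |t + 3| < 3/2. So R = 3/2.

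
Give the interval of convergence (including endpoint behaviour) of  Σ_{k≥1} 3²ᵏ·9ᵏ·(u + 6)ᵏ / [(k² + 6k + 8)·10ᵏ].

[-496/81, -476/81]

Ratio test: |a_{k+1}/a_k| = [(k² + 6k + 8)/((k+1)² + 6(k+1) + 8)] · 9·9/10 → 81/10 as k → ∞.
Convergence for |u + 6| · 81/10 < 1, i.e. |u + 6| < 10/81. So R = 10/81.
When u = -476/81, the terms are on the order of 1/k², so the series converges absolutely by comparison with the p-series (p = 2 > 1).
Endpoint u = -496/81: the series is dominated by a constant times Σ 1/k², which converges (p = 2 > 1).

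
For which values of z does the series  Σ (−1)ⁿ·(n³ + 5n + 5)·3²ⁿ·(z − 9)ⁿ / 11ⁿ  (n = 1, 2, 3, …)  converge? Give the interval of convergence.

(70/9, 92/9)

The ratio of consecutive coefficients is [((n+1)³ + 5(n+1) + 5)/(n³ + 5n + 5)] · 9/11 → 9/11.
The series converges when 9/11 · |z − 9| < 1, giving R = 11/9.
When z = 92/9, the terms do not tend to 0, so the series diverges.
At z = 70/9: the terms do not tend to 0, so the series diverges.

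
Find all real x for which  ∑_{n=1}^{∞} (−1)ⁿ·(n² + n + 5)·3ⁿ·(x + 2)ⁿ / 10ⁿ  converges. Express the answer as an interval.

By the ratio test, |a_{n+1}/a_n| = [((n+1)² + (n+1) + 5)/(n² + n + 5)] · 3/10 → 3/10.
The series converges when 3/10 · |x + 2| < 1, giving R = 10/3.
Check x = 4/3: the terms have absolute value of order n², which does not tend to 0, so the series diverges by the divergence test.
Endpoint x = -16/3: the terms have absolute value of order n², which does not tend to 0, so the series diverges by the divergence test.

(-16/3, 4/3)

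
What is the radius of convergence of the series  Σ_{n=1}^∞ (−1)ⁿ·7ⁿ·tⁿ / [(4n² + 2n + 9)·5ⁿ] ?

By the ratio test, |a_{n+1}/a_n| = [(4n² + 2n + 9)/(4(n+1)² + 2(n+1) + 9)] · 7/5 → 7/5.
Hence the series converges for |t| < 1/(7/5) = 5/7, so the radius of convergence is 5/7.

R = 5/7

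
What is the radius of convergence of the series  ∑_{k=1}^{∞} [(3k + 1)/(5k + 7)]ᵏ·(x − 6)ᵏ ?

R = 5/3

Root test: |a_k|^(1/k) = (3k + 1)/(5k + 7) → 3/5.
Thus R = 1/(3/5) = 5/3.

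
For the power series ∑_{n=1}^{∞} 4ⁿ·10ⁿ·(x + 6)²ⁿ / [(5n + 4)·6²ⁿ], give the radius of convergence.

By the ratio test, |a_{n+1}/a_n| = [(5n + 4)/(5(n+1) + 4)] · 4·10/36 → 10/9.
Successive powers of (x + 6) differ by 2, so the series converges when |x + 6|² · 10/9 < 1, i.e. |x + 6| < √(9/10). So R = 3√10/10.

R = 3√10/10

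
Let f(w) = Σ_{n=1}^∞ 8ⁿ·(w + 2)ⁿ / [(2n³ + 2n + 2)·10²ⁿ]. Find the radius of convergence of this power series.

R = 25/2

By the ratio test, |a_{n+1}/a_n| = [(2n³ + 2n + 2)/(2(n+1)³ + 2(n+1) + 2)] · 8/100 → 2/25.
The series converges when 2/25 · |w + 2| < 1, giving R = 25/2.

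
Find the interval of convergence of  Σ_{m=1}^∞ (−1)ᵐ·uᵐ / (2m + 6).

(-1, 1]

Ratio test: |a_{m+1}/a_m| = (2m + 6)/(2(m+1) + 6) → 1 as m → ∞.
Convergence for |u| < 1, so R = 1.
At u = 1: the terms alternate in sign and decrease monotonically to 0 in absolute value (size ~ c/m), so the alternating series test gives convergence.
Endpoint u = -1: the terms behave like c/m; limit comparison with the harmonic series gives divergence.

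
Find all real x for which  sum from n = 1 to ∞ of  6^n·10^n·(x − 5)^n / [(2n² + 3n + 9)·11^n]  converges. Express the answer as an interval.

By the ratio test, |a_{n+1}/a_n| = [(2n² + 3n + 9)/(2(n+1)² + 3(n+1) + 9)] · 6·10/11 → 60/11.
Hence the series converges for |x − 5| < 1/(60/11) = 11/60, so the radius of convergence is 11/60.
When x = 311/60, the terms are on the order of 1/n², so the series converges absolutely by comparison with the p-series (p = 2 > 1).
At x = 289/60: the terms are on the order of 1/n², so the series converges absolutely by comparison with the p-series (p = 2 > 1).

[289/60, 311/60]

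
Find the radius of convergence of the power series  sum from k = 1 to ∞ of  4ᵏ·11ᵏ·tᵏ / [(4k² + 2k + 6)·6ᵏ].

By the ratio test, |a_{k+1}/a_k| = [(4k² + 2k + 6)/(4(k+1)² + 2(k+1) + 6)] · 4·11/6 → 22/3.
Convergence for |t| · 22/3 < 1, i.e. |t| < 3/22. So R = 3/22.

R = 3/22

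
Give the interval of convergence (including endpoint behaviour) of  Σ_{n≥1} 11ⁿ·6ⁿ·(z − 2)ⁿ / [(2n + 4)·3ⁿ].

The ratio of consecutive coefficients is [(2n + 4)/(2(n+1) + 4)] · 11·6/3 → 22.
Hence the series converges for |z − 2| < 1/(22) = 1/22, so the radius of convergence is 1/22.
At z = 45/22: the terms behave like c/n; limit comparison with the harmonic series gives divergence.
At z = 43/22: an alternating series whose terms decrease to 0 in absolute value, so it converges by the Leibniz criterion.

[43/22, 45/22)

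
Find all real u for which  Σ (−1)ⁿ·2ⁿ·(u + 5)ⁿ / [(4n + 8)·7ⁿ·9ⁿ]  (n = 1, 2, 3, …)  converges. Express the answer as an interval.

(-73/2, 53/2]

The ratio of consecutive coefficients is [(4n + 8)/(4(n+1) + 8)] · 2/(7·9) → 2/63.
The series converges when 2/63 · |u + 5| < 1, giving R = 63/2.
At u = 53/2: an alternating series whose terms decrease to 0 in absolute value, so it converges by the Leibniz criterion.
Check u = -73/2: the terms are asymptotic to a nonzero constant times 1/n, so the series diverges by limit comparison with Σ 1/n.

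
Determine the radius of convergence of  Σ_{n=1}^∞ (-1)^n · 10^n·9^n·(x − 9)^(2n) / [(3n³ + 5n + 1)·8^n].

Ratio test: |a_{n+1}/a_n| = [(3n³ + 5n + 1)/(3(n+1)³ + 5(n+1) + 1)] · 10·9/8 → 45/4 as n → ∞.
Writing y = (x − 9)², the series in y has radius 4/45, so |x − 9| < √(4/45) and R = 2√5/15.

R = 2√5/15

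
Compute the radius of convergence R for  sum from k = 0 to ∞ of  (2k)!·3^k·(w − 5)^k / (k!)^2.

By the ratio test, |a_{k+1}/a_k| = (2k+1)·(2k+2)/(k+1)² · 3 → 12.
The series converges when 12 · |w − 5| < 1, giving R = 1/12.

R = 1/12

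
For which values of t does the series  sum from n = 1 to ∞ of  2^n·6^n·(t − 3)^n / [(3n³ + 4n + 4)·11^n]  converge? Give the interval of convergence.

[25/12, 47/12]

Apply the ratio test: |a_{n+1}| / |a_n| = [(3n³ + 4n + 4)/(3(n+1)³ + 4(n+1) + 4)] · 2·6/11, which tends to 12/11 as n → ∞.
Hence the series converges for |t − 3| < 1/(12/11) = 11/12, so the radius of convergence is 11/12.
Check t = 47/12: the terms are on the order of 1/n³, so the series converges absolutely by comparison with the p-series (p = 3 > 1).
At t = 25/12: the series is dominated by a constant times Σ 1/n³, which converges (p = 3 > 1).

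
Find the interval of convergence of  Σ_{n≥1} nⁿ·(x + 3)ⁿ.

Applying the root test, |a_n|^(1/n) = n → ∞.
Since the n-th root of |a_n| is unbounded, the series converges only at x = -3; R = 0.

{-3}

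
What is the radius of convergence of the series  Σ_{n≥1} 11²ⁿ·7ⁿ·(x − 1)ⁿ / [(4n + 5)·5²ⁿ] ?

The ratio of consecutive coefficients is [(4n + 5)/(4(n+1) + 5)] · 121·7/25 → 847/25.
Hence the series converges for |x − 1| < 1/(847/25) = 25/847, so the radius of convergence is 25/847.

R = 25/847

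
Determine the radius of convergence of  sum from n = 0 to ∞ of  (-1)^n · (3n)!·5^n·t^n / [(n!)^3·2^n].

R = 2/135

Apply the ratio test: |a_{n+1}| / |a_n| = (3n+1)·(3n+2)·(3n+3)/(n+1)³ · 5/2, which tends to 135/2 as n → ∞.
The series converges when 135/2 · |t| < 1, giving R = 2/135.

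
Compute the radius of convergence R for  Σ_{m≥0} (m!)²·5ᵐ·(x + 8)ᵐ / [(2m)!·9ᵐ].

Ratio test: |a_{m+1}/a_m| = (m+1)²/[(2m+1)·(2m+2)] · 5/9 → 5/36 as m → ∞.
Hence the series converges for |x + 8| < 1/(5/36) = 36/5, so the radius of convergence is 36/5.

R = 36/5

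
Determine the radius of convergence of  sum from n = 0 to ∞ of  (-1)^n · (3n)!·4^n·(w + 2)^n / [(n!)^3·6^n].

The ratio of consecutive coefficients is (3n+1)·(3n+2)·(3n+3)/(n+1)³ · 4/6 → 18.
Thus R = 1/(18) = 1/18.

R = 1/18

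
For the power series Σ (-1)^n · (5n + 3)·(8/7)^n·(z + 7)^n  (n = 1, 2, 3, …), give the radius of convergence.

Apply the ratio test: |a_{n+1}| / |a_n| = [(5(n+1) + 3)/(5n + 3)] · 8/7, which tends to 8/7 as n → ∞.
The series converges when 8/7 · |z + 7| < 1, giving R = 7/8.

R = 7/8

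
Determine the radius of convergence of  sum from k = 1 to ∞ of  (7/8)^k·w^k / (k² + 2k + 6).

By the ratio test, |a_{k+1}/a_k| = [(k² + 2k + 6)/((k+1)² + 2(k+1) + 6)] · 7/8 → 7/8.
Thus R = 1/(7/8) = 8/7.

R = 8/7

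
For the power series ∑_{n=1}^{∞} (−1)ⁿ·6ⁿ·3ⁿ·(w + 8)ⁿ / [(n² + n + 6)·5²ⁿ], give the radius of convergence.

R = 25/18

Apply the ratio test: |a_{n+1}| / |a_n| = [(n² + n + 6)/((n+1)² + (n+1) + 6)] · 6·3/25, which tends to 18/25 as n → ∞.
The series converges when 18/25 · |w + 8| < 1, giving R = 25/18.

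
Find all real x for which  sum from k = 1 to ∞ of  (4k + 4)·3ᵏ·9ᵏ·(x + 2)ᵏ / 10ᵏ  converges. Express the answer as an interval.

The ratio of consecutive coefficients is [(4(k+1) + 4)/(4k + 4)] · 3·9/10 → 27/10.
Thus R = 1/(27/10) = 10/27.
When x = -44/27, the terms do not tend to 0, so the series diverges.
Endpoint x = -64/27: the terms have absolute value of order k, which does not tend to 0, so the series diverges by the divergence test.

(-64/27, -44/27)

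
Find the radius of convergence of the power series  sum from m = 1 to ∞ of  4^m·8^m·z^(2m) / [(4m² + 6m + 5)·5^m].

Ratio test: |a_{m+1}/a_m| = [(4m² + 6m + 5)/(4(m+1)² + 6(m+1) + 5)] · 4·8/5 → 32/5 as m → ∞.
Successive powers of z differ by 2, so the series converges when |z|² · 32/5 < 1, i.e. |z| < √(5/32). So R = √10/8.

R = √10/8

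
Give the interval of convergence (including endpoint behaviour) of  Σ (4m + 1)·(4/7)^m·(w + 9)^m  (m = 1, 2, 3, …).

(-43/4, -29/4)

Ratio test: |a_{m+1}/a_m| = [(4(m+1) + 1)/(4m + 1)] · 4/7 → 4/7 as m → ∞.
The series converges when 4/7 · |w + 9| < 1, giving R = 7/4.
Check w = -29/4: the m-th term does not approach 0; divergence by the term test.
At w = -43/4: the terms have absolute value of order m, which does not tend to 0, so the series diverges by the divergence test.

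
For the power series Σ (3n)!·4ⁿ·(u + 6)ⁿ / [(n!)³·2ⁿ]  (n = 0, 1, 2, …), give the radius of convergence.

Apply the ratio test: |a_{n+1}| / |a_n| = (3n+1)·(3n+2)·(3n+3)/(n+1)³ · 4/2, which tends to 54 as n → ∞.
The series converges when 54 · |u + 6| < 1, giving R = 1/54.

R = 1/54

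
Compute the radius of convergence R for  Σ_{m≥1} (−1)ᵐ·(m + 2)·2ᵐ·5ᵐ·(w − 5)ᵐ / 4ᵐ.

R = 2/5

Ratio test: |a_{m+1}/a_m| = [((m+1) + 2)/(m + 2)] · 2·5/4 → 5/2 as m → ∞.
Thus R = 1/(5/2) = 2/5.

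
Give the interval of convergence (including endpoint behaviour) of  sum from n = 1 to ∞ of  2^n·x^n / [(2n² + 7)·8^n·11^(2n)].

[-484, 484]

Apply the ratio test: |a_{n+1}| / |a_n| = [(2n² + 7)/(2(n+1)² + 7)] · 2/(8·121), which tends to 1/484 as n → ∞.
The series converges when 1/484 · |x| < 1, giving R = 484.
When x = 484, the terms are on the order of 1/n², so the series converges absolutely by comparison with the p-series (p = 2 > 1).
Check x = -484: absolute convergence follows by limit comparison with Σ 1/n².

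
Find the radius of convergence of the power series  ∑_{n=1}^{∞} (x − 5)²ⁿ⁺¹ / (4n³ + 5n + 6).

Apply the ratio test: |a_{n+1}| / |a_n| = (4n³ + 5n + 6)/(4(n+1)³ + 5(n+1) + 6), which tends to 1 as n → ∞.
Successive powers of (x − 5) differ by 2, so the series converges when |x − 5|² · 1 < 1, i.e. |x − 5| < √(1) = 1. So R = 1.

R = 1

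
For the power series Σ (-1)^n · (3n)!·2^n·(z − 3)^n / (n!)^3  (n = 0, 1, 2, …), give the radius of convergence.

Ratio test: |a_{n+1}/a_n| = (3n+1)·(3n+2)·(3n+3)/(n+1)³ · 2 → 54 as n → ∞.
The series converges when 54 · |z − 3| < 1, giving R = 1/54.

R = 1/54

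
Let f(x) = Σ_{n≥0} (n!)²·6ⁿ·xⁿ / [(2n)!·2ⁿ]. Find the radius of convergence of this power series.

The ratio of consecutive coefficients is (n+1)²/[(2n+1)·(2n+2)] · 6/2 → 3/4.
Thus R = 1/(3/4) = 4/3.

R = 4/3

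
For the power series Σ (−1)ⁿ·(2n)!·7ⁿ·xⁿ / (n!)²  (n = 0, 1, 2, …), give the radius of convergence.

Apply the ratio test: |a_{n+1}| / |a_n| = (2n+1)·(2n+2)/(n+1)² · 7, which tends to 28 as n → ∞.
Hence the series converges for |x| < 1/(28) = 1/28, so the radius of convergence is 1/28.

R = 1/28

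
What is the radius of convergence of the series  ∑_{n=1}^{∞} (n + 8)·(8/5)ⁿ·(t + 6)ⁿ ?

R = 5/8

By the ratio test, |a_{n+1}/a_n| = [((n+1) + 8)/(n + 8)] · 8/5 → 8/5.
Convergence for |t + 6| · 8/5 < 1, i.e. |t + 6| < 5/8. So R = 5/8.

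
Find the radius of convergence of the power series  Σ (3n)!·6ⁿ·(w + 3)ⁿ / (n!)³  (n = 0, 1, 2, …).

R = 1/162

The ratio of consecutive coefficients is (3n+1)·(3n+2)·(3n+3)/(n+1)³ · 6 → 162.
Hence the series converges for |w + 3| < 1/(162) = 1/162, so the radius of convergence is 1/162.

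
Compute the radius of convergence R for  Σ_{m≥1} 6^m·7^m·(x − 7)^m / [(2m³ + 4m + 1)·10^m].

By the ratio test, |a_{m+1}/a_m| = [(2m³ + 4m + 1)/(2(m+1)³ + 4(m+1) + 1)] · 6·7/10 → 21/5.
Hence the series converges for |x − 7| < 1/(21/5) = 5/21, so the radius of convergence is 5/21.

R = 5/21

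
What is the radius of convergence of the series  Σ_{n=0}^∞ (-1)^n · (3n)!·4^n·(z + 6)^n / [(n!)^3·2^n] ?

By the ratio test, |a_{n+1}/a_n| = (3n+1)·(3n+2)·(3n+3)/(n+1)³ · 4/2 → 54.
Convergence for |z + 6| · 54 < 1, i.e. |z + 6| < 1/54. So R = 1/54.

R = 1/54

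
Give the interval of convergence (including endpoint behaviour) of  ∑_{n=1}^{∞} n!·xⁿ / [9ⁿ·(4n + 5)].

{0}

By the ratio test, |a_{n+1}/a_n| = (n+1) · 1/9 · (4n + 5)/(4(n+1) + 5) → ∞.
The terms grow without bound for any x ≠ 0, so R = 0 (convergence only at x = 0).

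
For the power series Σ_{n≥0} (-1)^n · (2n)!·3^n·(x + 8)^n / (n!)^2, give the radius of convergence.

Apply the ratio test: |a_{n+1}| / |a_n| = (2n+1)·(2n+2)/(n+1)² · 3, which tends to 12 as n → ∞.
The series converges when 12 · |x + 8| < 1, giving R = 1/12.

R = 1/12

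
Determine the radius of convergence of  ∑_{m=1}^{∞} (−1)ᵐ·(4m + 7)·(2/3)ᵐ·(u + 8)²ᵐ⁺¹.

Ratio test: |a_{m+1}/a_m| = [(4(m+1) + 7)/(4m + 7)] · 2/3 → 2/3 as m → ∞.
Successive powers of (u + 8) differ by 2, so the series converges when |u + 8|² · 2/3 < 1, i.e. |u + 8| < √(3/2). So R = √6/2.

R = √6/2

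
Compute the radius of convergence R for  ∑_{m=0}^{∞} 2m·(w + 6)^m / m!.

Ratio test: |a_{m+1}/a_m| = 2(m+1)/2m · 1/(m+1) → 0 as m → ∞.
The limit is 0, so the series converges for all w; R = ∞.

R = ∞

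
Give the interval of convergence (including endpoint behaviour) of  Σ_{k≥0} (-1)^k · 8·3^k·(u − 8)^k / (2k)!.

(−∞, ∞)

Ratio test: |a_{k+1}/a_k| = 8/8 · 3 · 1/[(2k+1)·(2k+2)] → 0 as k → ∞.
Since the limit is 0 < 1 for every u, the series converges on all of ℝ and R = ∞.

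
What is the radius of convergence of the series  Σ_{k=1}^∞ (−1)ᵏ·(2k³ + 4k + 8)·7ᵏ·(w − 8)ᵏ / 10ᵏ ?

R = 10/7

Apply the ratio test: |a_{k+1}| / |a_k| = [(2(k+1)³ + 4(k+1) + 8)/(2k³ + 4k + 8)] · 7/10, which tends to 7/10 as k → ∞.
Hence the series converges for |w − 8| < 1/(7/10) = 10/7, so the radius of convergence is 10/7.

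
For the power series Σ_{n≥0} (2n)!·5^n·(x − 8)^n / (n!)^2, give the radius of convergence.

R = 1/20

By the ratio test, |a_{n+1}/a_n| = (2n+1)·(2n+2)/(n+1)² · 5 → 20.
Thus R = 1/(20) = 1/20.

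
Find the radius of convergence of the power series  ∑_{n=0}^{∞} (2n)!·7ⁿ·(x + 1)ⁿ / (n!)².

R = 1/28

The ratio of consecutive coefficients is (2n+1)·(2n+2)/(n+1)² · 7 → 28.
The series converges when 28 · |x + 1| < 1, giving R = 1/28.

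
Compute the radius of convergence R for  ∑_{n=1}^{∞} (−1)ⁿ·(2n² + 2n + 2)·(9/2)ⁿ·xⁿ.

Ratio test: |a_{n+1}/a_n| = [(2(n+1)² + 2(n+1) + 2)/(2n² + 2n + 2)] · 9/2 → 9/2 as n → ∞.
Thus R = 1/(9/2) = 2/9.

R = 2/9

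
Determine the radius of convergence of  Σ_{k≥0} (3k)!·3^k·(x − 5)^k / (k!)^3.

The ratio of consecutive coefficients is (3k+1)·(3k+2)·(3k+3)/(k+1)³ · 3 → 81.
The series converges when 81 · |x − 5| < 1, giving R = 1/81.

R = 1/81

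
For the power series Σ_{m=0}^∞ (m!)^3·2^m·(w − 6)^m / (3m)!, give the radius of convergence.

The ratio of consecutive coefficients is (m+1)³/[(3m+1)·(3m+2)·(3m+3)] · 2 → 2/27.
Hence the series converges for |w − 6| < 1/(2/27) = 27/2, so the radius of convergence is 27/2.

R = 27/2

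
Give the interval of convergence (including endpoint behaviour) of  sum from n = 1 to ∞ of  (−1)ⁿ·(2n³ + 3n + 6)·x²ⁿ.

(-1, 1)

By the ratio test, |a_{n+1}/a_n| = (2(n+1)³ + 3(n+1) + 6)/(2n³ + 3n + 6) → 1.
Successive powers of x differ by 2, so the series converges when |x|² · 1 < 1, i.e. |x| < √(1) = 1. So R = 1.
Endpoint x = 1: the n-th term does not approach 0; divergence by the term test.
At x = -1: the n-th term does not approach 0; divergence by the term test.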